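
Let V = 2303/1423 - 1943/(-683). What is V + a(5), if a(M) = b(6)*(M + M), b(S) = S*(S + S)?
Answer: 704112318/971909 ≈ 724.46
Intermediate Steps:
b(S) = 2*S² (b(S) = S*(2*S) = 2*S²)
V = 4337838/971909 (V = 2303*(1/1423) - 1943*(-1/683) = 2303/1423 + 1943/683 = 4337838/971909 ≈ 4.4632)
a(M) = 144*M (a(M) = (2*6²)*(M + M) = (2*36)*(2*M) = 72*(2*M) = 144*M)
V + a(5) = 4337838/971909 + 144*5 = 4337838/971909 + 720 = 704112318/971909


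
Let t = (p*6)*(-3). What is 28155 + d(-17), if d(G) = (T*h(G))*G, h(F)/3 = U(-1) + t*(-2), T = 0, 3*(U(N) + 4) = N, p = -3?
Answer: 28155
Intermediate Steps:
t = 54 (t = -3*6*(-3) = -18*(-3) = 54)
U(N) = -4 + N/3
h(F) = -337 (h(F) = 3*((-4 + (⅓)*(-1)) + 54*(-2)) = 3*((-4 - ⅓) - 108) = 3*(-13/3 - 108) = 3*(-337/3) = -337)
d(G) = 0 (d(G) = (0*(-337))*G = 0*G = 0)
28155 + d(-17) = 28155 + 0 = 28155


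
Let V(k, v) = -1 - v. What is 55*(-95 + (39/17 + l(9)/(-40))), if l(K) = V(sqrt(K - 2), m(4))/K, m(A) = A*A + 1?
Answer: -346533/68 ≈ -5096.1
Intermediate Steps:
m(A) = 1 + A**2 (m(A) = A**2 + 1 = 1 + A**2)
l(K) = -18/K (l(K) = (-1 - (1 + 4**2))/K = (-1 - (1 + 16))/K = (-1 - 1*17)/K = (-1 - 17)/K = -18/K)
55*(-95 + (39/17 + l(9)/(-40))) = 55*(-95 + (39/17 - 18/9/(-40))) = 55*(-95 + (39*(1/17) - 18*1/9*(-1/40))) = 55*(-95 + (39/17 - 2*(-1/40))) = 55*(-95 + (39/17 + 1/20)) = 55*(-95 + 797/340) = 55*(-31503/340) = -346533/68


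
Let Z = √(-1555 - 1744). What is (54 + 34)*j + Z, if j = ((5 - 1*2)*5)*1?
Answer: 1320 + I*√3299 ≈ 1320.0 + 57.437*I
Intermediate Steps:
j = 15 (j = ((5 - 2)*5)*1 = (3*5)*1 = 15*1 = 15)
Z = I*√3299 (Z = √(-3299) = I*√3299 ≈ 57.437*I)
(54 + 34)*j + Z = (54 + 34)*15 + I*√3299 = 88*15 + I*√3299 = 1320 + I*√3299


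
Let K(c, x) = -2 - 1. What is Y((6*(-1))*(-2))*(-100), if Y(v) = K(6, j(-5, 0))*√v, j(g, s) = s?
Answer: 600*√3 ≈ 1039.2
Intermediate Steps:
K(c, x) = -3
Y(v) = -3*√v
Y((6*(-1))*(-2))*(-100) = -3*2*√3*(-100) = -6*√3*(-100) = 600*√3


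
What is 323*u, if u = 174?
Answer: 56202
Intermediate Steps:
323*u = 323*174 = 56202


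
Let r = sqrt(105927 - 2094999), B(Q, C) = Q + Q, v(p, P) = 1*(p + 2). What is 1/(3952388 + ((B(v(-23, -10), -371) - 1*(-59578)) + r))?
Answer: 334327/1341294680904 - I*sqrt(13813)/1341294680904 ≈ 2.4926e-7 - 8.7623e-11*I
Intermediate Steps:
v(p, P) = 2 + p (v(p, P) = 1*(2 + p) = 2 + p)
B(Q, C) = 2*Q
r = 12*I*sqrt(13813) (r = sqrt(-1989072) = 12*I*sqrt(13813) ≈ 1410.3*I)
1/(3952388 + ((B(v(-23, -10), -371) - 1*(-59578)) + r)) = 1/(3952388 + ((2*(2 - 23) - 1*(-59578)) + 12*I*sqrt(13813))) = 1/(3952388 + ((2*(-21) + 59578) + 12*I*sqrt(13813))) = 1/(3952388 + ((-42 + 59578) + 12*I*sqrt(13813))) = 1/(3952388 + (59536 + 12*I*sqrt(13813))) = 1/(4011924 + 12*I*sqrt(13813))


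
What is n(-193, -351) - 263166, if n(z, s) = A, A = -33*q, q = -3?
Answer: -263067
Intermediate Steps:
A = 99 (A = -33*(-3) = 99)
n(z, s) = 99
n(-193, -351) - 263166 = 99 - 263166 = -263067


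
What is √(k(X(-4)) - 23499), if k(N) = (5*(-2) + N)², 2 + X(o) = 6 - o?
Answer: I*√23495 ≈ 153.28*I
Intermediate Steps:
X(o) = 4 - o (X(o) = -2 + (6 - o) = 4 - o)
k(N) = (-10 + N)²
√(k(X(-4)) - 23499) = √((-10 + (4 - 1*(-4)))² - 23499) = √((-10 + (4 + 4))² - 23499) = √((-10 + 8)² - 23499) = √((-2)² - 23499) = √(4 - 23499) = √(-23495) = I*√23495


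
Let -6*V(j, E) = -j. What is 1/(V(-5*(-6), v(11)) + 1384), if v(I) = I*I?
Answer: 1/1389 ≈ 0.00071994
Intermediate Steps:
v(I) = I²
V(j, E) = j/6 (V(j, E) = -(-1)*j/6 = j/6)
1/(V(-5*(-6), v(11)) + 1384) = 1/((-5*(-6))/6 + 1384) = 1/((⅙)*30 + 1384) = 1/(5 + 1384) = 1/1389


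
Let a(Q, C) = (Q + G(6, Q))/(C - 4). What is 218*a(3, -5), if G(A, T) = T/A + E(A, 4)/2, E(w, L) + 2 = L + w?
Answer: -545/3 ≈ -181.67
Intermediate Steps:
E(w, L) = -2 + L + w (E(w, L) = -2 + (L + w) = -2 + L + w)
G(A, T) = 1 + A/2 + T/A (G(A, T) = T/A + (-2 + 4 + A)/2 = T/A + (2 + A)*(1/2) = T/A + (1 + A/2) = 1 + A/2 + T/A)
a(Q, C) = (4 + 7*Q/6)/(-4 + C) (a(Q, C) = (Q + (1 + (1/2)*6 + Q/6))/(C - 4) = (Q + (1 + 3 + Q*(1/6)))/(-4 + C) = (Q + (1 + 3 + Q/6))/(-4 + C) = (Q + (4 + Q/6))/(-4 + C) = (4 + 7*Q/6)/(-4 + C))
218*a(3, -5) = 218*((24 + 7*3)/(6*(-4 - 5))) = 218*((1/6)*(24 + 21)/(-9)) = 218*((1/6)*(-1/9)*45) = 218*(-5/6) = -545/3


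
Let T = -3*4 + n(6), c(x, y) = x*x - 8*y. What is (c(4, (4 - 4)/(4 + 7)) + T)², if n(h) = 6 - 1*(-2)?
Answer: 144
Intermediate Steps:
n(h) = 8 (n(h) = 6 + 2 = 8)
c(x, y) = x² - 8*y
T = -4 (T = -3*4 + 8 = -12 + 8 = -4)
(c(4, (4 - 4)/(4 + 7)) + T)² = ((4² - 8*(4 - 4)/(4 + 7)) - 4)² = ((16 - 0/11) - 4)² = ((16 - 8*0) - 4)² = ((16 + 0) - 4)² = (16 - 4)² = 12² = 144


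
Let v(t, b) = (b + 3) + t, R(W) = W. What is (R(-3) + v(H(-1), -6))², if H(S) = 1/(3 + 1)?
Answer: 529/16 ≈ 33.063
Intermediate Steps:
H(S) = ¼ (H(S) = 1/4 = ¼)
v(t, b) = 3 + b + t (v(t, b) = (3 + b) + t = 3 + b + t)
(R(-3) + v(H(-1), -6))² = (-3 + (3 - 6 + ¼))² = (-3 - 11/4)² = (-23/4)² = 529/16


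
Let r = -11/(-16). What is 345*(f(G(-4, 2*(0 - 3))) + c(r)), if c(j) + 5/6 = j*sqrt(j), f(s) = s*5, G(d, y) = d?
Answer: -14375/2 + 3795*sqrt(11)/64 ≈ -6990.8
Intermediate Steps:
r = 11/16 (r = -11*(-1/16) = 11/16 ≈ 0.68750)
f(s) = 5*s
c(j) = -5/6 + j**(3/2) (c(j) = -5/6 + j*sqrt(j) = -5/6 + j**(3/2))
345*(f(G(-4, 2*(0 - 3))) + c(r)) = 345*(5*(-4) + (-5/6 + (11/16)**(3/2))) = 345*(-20 + (-5/6 + 11*sqrt(11)/64)) = 345*(-125/6 + 11*sqrt(11)/64) = -14375/2 + 3795*sqrt(11)/64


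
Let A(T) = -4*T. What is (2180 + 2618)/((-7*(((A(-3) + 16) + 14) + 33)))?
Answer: -4798/525 ≈ -9.1391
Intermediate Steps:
(2180 + 2618)/((-7*(((A(-3) + 16) + 14) + 33))) = (2180 + 2618)/((-7*(((-4*(-3) + 16) + 14) + 33))) = 4798/((-7*(((12 + 16) + 14) + 33))) = 4798/((-7*((28 + 14) + 33))) = 4798/((-7*(42 + 33))) = 4798/((-7*75)) = 4798/(-525) = 4798*(-1/525) = -4798/525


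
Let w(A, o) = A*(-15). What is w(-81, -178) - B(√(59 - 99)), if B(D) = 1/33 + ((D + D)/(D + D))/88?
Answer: 29159/24 ≈ 1215.0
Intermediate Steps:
w(A, o) = -15*A
B(D) = 1/24 (B(D) = 1*(1/33) + ((2*D)/((2*D)))*(1/88) = 1/33 + ((2*D)*(1/(2*D)))*(1/88) = 1/33 + 1*(1/88) = 1/33 + 1/88 = 1/24)
w(-81, -178) - B(√(59 - 99)) = -15*(-81) - 1*1/24 = 1215 - 1/24 = 29159/24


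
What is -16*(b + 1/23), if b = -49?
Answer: 18016/23 ≈ 783.30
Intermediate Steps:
-16*(b + 1/23) = -16*(-49 + 1/23) = -16*(-1126/23) = 18016/23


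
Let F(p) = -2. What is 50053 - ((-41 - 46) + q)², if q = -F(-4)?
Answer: 42828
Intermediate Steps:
q = 2 (q = -1*(-2) = 2)
50053 - ((-41 - 46) + q)² = 50053 - ((-41 - 46) + 2)² = 50053 - (-87 + 2)² = 50053 - 1*(-85)² = 50053 - 1*7225 = 50053 - 7225 = 42828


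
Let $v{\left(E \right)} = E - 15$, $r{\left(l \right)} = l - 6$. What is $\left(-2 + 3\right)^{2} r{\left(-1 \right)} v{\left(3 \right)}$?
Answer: $84$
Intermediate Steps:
$r{\left(l \right)} = -6 + l$ ($r{\left(l \right)} = l - 6 = -6 + l$)
$v{\left(E \right)} = -15 + E$ ($v{\left(E \right)} = E - 15 = -15 + E$)
$\left(-2 + 3\right)^{2} r{\left(-1 \right)} v{\left(3 \right)} = \left(-2 + 3\right)^{2} \left(-6 - 1\right) \left(-15 + 3\right) = 1^{2} \left(-7\right) \left(-12\right) = 1 \left(-7\right) \left(-12\right) = \left(-7\right) \left(-12\right) = 84$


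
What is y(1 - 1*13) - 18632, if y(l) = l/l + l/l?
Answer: -18630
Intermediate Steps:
y(l) = 2 (y(l) = 1 + 1 = 2)
y(1 - 1*13) - 18632 = 2 - 18632 = -18630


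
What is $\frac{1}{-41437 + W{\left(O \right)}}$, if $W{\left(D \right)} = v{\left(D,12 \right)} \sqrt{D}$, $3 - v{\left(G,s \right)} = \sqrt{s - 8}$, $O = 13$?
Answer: $- \frac{41437}{1717024956} - \frac{\sqrt{13}}{1717024956} \approx -2.4135 \cdot 10^{-5}$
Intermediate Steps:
$v{\left(G,s \right)} = 3 - \sqrt{-8 + s}$ ($v{\left(G,s \right)} = 3 - \sqrt{s - 8} = 3 - \sqrt{-8 + s}$)
$W{\left(D \right)} = \sqrt{D}$ ($W{\left(D \right)} = \left(3 - \sqrt{-8 + 12}\right) \sqrt{D} = \left(3 - \sqrt{4}\right) \sqrt{D} = \left(3 - 2\right) \sqrt{D} = 1 \sqrt{D} = \sqrt{D}$)
$\frac{1}{-41437 + W{\left(O \right)}} = \frac{1}{-41437 + \sqrt{13}}$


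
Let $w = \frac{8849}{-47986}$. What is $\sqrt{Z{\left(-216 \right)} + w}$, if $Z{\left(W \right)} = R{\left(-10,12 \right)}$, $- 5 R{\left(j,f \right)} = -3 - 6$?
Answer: $\frac{\sqrt{93003825970}}{239930} \approx 1.2711$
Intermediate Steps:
$R{\left(j,f \right)} = \frac{9}{5}$ ($R{\left(j,f \right)} = - \frac{-3 - 6}{5} = \left(- \frac{1}{5}\right) \left(-9\right) = \frac{9}{5}$)
$w = - \frac{8849}{47986}$ ($w = 8849 \left(- \frac{1}{47986}\right) = - \frac{8849}{47986} \approx -0.18441$)
$Z{\left(W \right)} = \frac{9}{5}$
$\sqrt{Z{\left(-216 \right)} + w} = \sqrt{\frac{9}{5} - \frac{8849}{47986}} = \sqrt{\frac{387629}{239930}} = \frac{\sqrt{93003825970}}{239930}$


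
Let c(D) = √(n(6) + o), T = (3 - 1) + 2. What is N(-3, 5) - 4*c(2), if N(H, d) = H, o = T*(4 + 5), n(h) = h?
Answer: -3 - 4*√42 ≈ -28.923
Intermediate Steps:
T = 4 (T = 2 + 2 = 4)
o = 36 (o = 4*(4 + 5) = 4*9 = 36)
c(D) = √42 (c(D) = √(6 + 36) = √42)
N(-3, 5) - 4*c(2) = -3 - 4*√42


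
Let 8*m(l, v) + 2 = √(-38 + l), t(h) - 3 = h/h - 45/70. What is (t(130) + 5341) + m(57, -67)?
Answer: 149635/28 + √19/8 ≈ 5344.6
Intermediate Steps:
t(h) = 47/14 (t(h) = 3 + (h/h - 45/70) = 3 + (1 - 45*1/70) = 3 + (1 - 9/14) = 3 + 5/14 = 47/14)
m(l, v) = -¼ + √(-38 + l)/8
(t(130) + 5341) + m(57, -67) = (47/14 + 5341) + (-¼ + √(-38 + 57)/8) = 74821/14 + (-¼ + √19/8) = 149635/28 + √19/8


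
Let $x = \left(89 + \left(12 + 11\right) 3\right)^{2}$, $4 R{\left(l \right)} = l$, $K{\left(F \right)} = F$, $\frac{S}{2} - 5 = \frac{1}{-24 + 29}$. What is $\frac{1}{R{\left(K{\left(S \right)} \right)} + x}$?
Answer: $\frac{5}{124833} \approx 4.0054 \cdot 10^{-5}$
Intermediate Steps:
$S = \frac{52}{5}$ ($S = 10 + \frac{2}{-24 + 29} = 10 + \frac{2}{5} = \frac{52}{5} \approx 10.4$)
$R{\left(l \right)} = \frac{l}{4}$
$x = 24964$ ($x = \left(89 + 23 \cdot 3\right)^{2} = \left(89 + 69\right)^{2} = 158^{2} = 24964$)
$\frac{1}{R{\left(K{\left(S \right)} \right)} + x} = \frac{1}{\frac{1}{4} \cdot \frac{52}{5} + 24964} = \frac{1}{\frac{13}{5} + 24964} = \frac{1}{\frac{124833}{5}} = \frac{5}{124833}$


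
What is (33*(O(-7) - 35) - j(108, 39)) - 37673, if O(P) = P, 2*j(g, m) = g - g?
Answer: -39059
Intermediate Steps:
j(g, m) = 0 (j(g, m) = (g - g)/2 = (1/2)*0 = 0)
(33*(O(-7) - 35) - j(108, 39)) - 37673 = (33*(-7 - 35) - 1*0) - 37673 = (33*(-42) + 0) - 37673 = (-1386 + 0) - 37673 = -1386 - 37673 = -39059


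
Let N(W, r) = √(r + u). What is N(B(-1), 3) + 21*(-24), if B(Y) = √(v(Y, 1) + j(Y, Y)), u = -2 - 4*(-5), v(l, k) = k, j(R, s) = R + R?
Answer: -504 + √21 ≈ -499.42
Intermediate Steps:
j(R, s) = 2*R
u = 18 (u = -2 + 20 = 18)
B(Y) = √(1 + 2*Y)
N(W, r) = √(18 + r) (N(W, r) = √(r + 18) = √(18 + r))
N(B(-1), 3) + 21*(-24) = √(18 + 3) + 21*(-24) = √21 - 504 = -504 + √21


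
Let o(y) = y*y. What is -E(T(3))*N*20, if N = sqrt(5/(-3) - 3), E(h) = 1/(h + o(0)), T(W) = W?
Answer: -20*I*sqrt(42)/9 ≈ -14.402*I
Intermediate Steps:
o(y) = y**2
E(h) = 1/h (E(h) = 1/(h + 0**2) = 1/(h + 0) = 1/h)
N = I*sqrt(42)/3 (N = sqrt(5*(-1/3) - 3) = sqrt(-5/3 - 3) = sqrt(-14/3) = I*sqrt(42)/3 ≈ 2.1602*I)
-E(T(3))*N*20 = -(I*sqrt(42)/3)/3*20 = -I*sqrt(42)/9*20 = -20*I*sqrt(42)/9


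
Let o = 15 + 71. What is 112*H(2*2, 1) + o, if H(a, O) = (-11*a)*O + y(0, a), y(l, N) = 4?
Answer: -4394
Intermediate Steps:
o = 86
H(a, O) = 4 - 11*O*a (H(a, O) = (-11*a)*O + 4 = -11*O*a + 4 = 4 - 11*O*a)
112*H(2*2, 1) + o = 112*(4 - 11*1*2*2) + 86 = 112*(4 - 11*1*4) + 86 = 112*(4 - 44) + 86 = 112*(-40) + 86 = -4480 + 86 = -4394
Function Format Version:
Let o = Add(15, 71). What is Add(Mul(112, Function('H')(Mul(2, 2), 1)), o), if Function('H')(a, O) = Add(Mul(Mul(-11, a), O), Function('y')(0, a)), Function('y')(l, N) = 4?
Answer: -4394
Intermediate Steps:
o = 86
Function('H')(a, O) = Add(4, Mul(-11, O, a)) (Function('H')(a, O) = Add(Mul(Mul(-11, a), O), 4) = Add(Mul(-11, O, a), 4) = Add(4, Mul(-11, O, a)))
Add(Mul(112, Function('H')(Mul(2, 2), 1)), o) = Add(Mul(112, Add(4, Mul(-11, 1, Mul(2, 2)))), 86) = Add(Mul(112, Add(4, Mul(-11, 1, 4))), 86) = Add(Mul(112, Add(4, -44)), 86) = Add(Mul(112, -40), 86) = Add(-4480, 86) = -4394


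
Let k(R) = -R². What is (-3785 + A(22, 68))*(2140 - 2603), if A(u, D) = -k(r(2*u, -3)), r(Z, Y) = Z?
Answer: 856087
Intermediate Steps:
A(u, D) = 4*u² (A(u, D) = -(-1)*(2*u)² = -(-1)*4*u² = -(-4)*u² = 4*u²)
(-3785 + A(22, 68))*(2140 - 2603) = (-3785 + 4*22²)*(2140 - 2603) = (-3785 + 4*484)*(-463) = (-3785 + 1936)*(-463) = -1849*(-463) = 856087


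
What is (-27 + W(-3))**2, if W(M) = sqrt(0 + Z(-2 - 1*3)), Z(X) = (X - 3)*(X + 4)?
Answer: 737 - 108*sqrt(2) ≈ 584.26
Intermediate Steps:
Z(X) = (-3 + X)*(4 + X)
W(M) = 2*sqrt(2) (W(M) = sqrt(0 + (-12 + (-2 - 1*3) + (-2 - 1*3)**2)) = sqrt(0 + (-12 + (-2 - 3) + (-2 - 3)**2)) = sqrt(0 + (-12 - 5 + (-5)**2)) = sqrt(0 + (-12 - 5 + 25)) = sqrt(0 + 8) = sqrt(8) = 2*sqrt(2))
(-27 + W(-3))**2 = (-27 + 2*sqrt(2))**2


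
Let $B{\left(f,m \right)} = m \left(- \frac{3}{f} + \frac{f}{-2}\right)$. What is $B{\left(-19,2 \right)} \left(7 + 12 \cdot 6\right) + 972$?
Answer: $\frac{47461}{19} \approx 2497.9$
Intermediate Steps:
$B{\left(f,m \right)} = m \left(- \frac{3}{f} - \frac{f}{2}\right)$ ($B{\left(f,m \right)} = m \left(- \frac{3}{f} + f \left(- \frac{1}{2}\right)\right) = m \left(- \frac{3}{f} - \frac{f}{2}\right)$)
$B{\left(-19,2 \right)} \left(7 + 12 \cdot 6\right) + 972 = \left(- \frac{1}{2}\right) 2 \frac{1}{-19} \left(6 + \left(-19\right)^{2}\right) \left(7 + 12 \cdot 6\right) + 972 = \left(- \frac{1}{2}\right) 2 \left(- \frac{1}{19}\right) \left(6 + 361\right) \left(7 + 72\right) + 972 = \left(- \frac{1}{2}\right) 2 \left(- \frac{1}{19}\right) 367 \cdot 79 + 972 = \frac{367}{19} \cdot 79 + 972 = \frac{28993}{19} + 972 = \frac{47461}{19}$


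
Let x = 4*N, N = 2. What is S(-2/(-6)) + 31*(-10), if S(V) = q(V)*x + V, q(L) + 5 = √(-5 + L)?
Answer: -1049/3 + 8*I*√42/3 ≈ -349.67 + 17.282*I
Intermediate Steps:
q(L) = -5 + √(-5 + L)
x = 8 (x = 4*2 = 8)
S(V) = -40 + V + 8*√(-5 + V) (S(V) = (-5 + √(-5 + V))*8 + V = (-40 + 8*√(-5 + V)) + V = -40 + V + 8*√(-5 + V))
S(-2/(-6)) + 31*(-10) = (-40 - 2/(-6) + 8*√(-5 - 2/(-6))) + 31*(-10) = (-40 - 2*(-⅙) + 8*√(-5 - 2*(-⅙))) - 310 = (-40 + ⅓ + 8*√(-5 + ⅓)) - 310 = (-40 + ⅓ + 8*√(-14/3)) - 310 = (-40 + ⅓ + 8*(I*√42/3)) - 310 = (-40 + ⅓ + 8*I*√42/3) - 310 = (-119/3 + 8*I*√42/3) - 310 = -1049/3 + 8*I*√42/3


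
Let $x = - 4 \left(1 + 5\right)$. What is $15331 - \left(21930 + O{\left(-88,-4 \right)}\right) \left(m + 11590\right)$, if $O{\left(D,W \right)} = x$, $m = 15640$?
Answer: $-596485049$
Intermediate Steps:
$x = -24$ ($x = \left(-4\right) 6 = -24$)
$O{\left(D,W \right)} = -24$
$15331 - \left(21930 + O{\left(-88,-4 \right)}\right) \left(m + 11590\right) = 15331 - \left(21930 - 24\right) \left(15640 + 11590\right) = 15331 - 21906 \cdot 27230 = 15331 - 596500380 = -596485049$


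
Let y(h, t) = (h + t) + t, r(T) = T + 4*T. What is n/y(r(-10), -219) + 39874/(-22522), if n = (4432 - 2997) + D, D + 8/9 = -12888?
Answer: 1073276881/49458312 ≈ 21.701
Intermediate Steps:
D = -116000/9 (D = -8/9 - 12888 = -116000/9 ≈ -12889.)
r(T) = 5*T
y(h, t) = h + 2*t
n = -103085/9 (n = (4432 - 2997) - 116000/9 = 1435 - 116000/9 = -103085/9 ≈ -11454.)
n/y(r(-10), -219) + 39874/(-22522) = -103085/(9*(5*(-10) + 2*(-219))) + 39874/(-22522) = -103085/(9*(-50 - 438)) + 39874*(-1/22522) = -103085/9/(-488) - 19937/11261 = -103085/9*(-1/488) - 19937/11261 = 103085/4392 - 19937/11261 = 1073276881/49458312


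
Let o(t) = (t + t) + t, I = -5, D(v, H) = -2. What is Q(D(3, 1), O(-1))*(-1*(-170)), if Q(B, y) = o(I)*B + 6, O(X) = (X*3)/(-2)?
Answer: 6120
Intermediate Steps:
o(t) = 3*t (o(t) = 2*t + t = 3*t)
O(X) = -3*X/2 (O(X) = (3*X)*(-½) = -3*X/2)
Q(B, y) = 6 - 15*B (Q(B, y) = (3*(-5))*B + 6 = -15*B + 6 = 6 - 15*B)
Q(D(3, 1), O(-1))*(-1*(-170)) = (6 - 15*(-2))*(-1*(-170)) = (6 + 30)*170 = 36*170 = 6120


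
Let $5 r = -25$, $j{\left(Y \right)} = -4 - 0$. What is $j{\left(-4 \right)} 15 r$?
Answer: $300$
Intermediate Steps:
$j{\left(Y \right)} = -4$ ($j{\left(Y \right)} = -4 + 0 = -4$)
$r = -5$ ($r = \frac{1}{5} \left(-25\right) = -5$)
$j{\left(-4 \right)} 15 r = \left(-4\right) 15 \left(-5\right) = \left(-60\right) \left(-5\right) = 300$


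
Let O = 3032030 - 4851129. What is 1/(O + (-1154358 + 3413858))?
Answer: 1/440401 ≈ 2.2707e-6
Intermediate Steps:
O = -1819099
1/(O + (-1154358 + 3413858)) = 1/(-1819099 + (-1154358 + 3413858)) = 1/(-1819099 + 2259500) = 1/440401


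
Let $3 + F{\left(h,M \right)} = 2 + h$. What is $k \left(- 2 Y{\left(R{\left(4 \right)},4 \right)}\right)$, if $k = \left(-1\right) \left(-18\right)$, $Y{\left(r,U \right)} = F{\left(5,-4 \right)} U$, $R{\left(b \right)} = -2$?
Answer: $-576$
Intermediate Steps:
$F{\left(h,M \right)} = -1 + h$ ($F{\left(h,M \right)} = -3 + \left(2 + h\right) = -1 + h$)
$Y{\left(r,U \right)} = 4 U$ ($Y{\left(r,U \right)} = \left(-1 + 5\right) U = 4 U$)
$k = 18$
$k \left(- 2 Y{\left(R{\left(4 \right)},4 \right)}\right) = 18 \left(- 2 \cdot 4 \cdot 4\right) = 18 \left(\left(-2\right) 16\right) = 18 \left(-32\right) = -576$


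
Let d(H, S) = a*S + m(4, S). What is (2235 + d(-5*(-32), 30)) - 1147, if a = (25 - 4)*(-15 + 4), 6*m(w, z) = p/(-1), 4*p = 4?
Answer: -35053/6 ≈ -5842.2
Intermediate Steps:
p = 1 (p = (¼)*4 = 1)
m(w, z) = -⅙ (m(w, z) = (1/(-1))/6 = (1*(-1))/6 = (⅙)*(-1) = -⅙)
a = -231 (a = 21*(-11) = -231)
d(H, S) = -⅙ - 231*S (d(H, S) = -231*S - ⅙ = -⅙ - 231*S)
(2235 + d(-5*(-32), 30)) - 1147 = (2235 + (-⅙ - 231*30)) - 1147 = (2235 + (-⅙ - 6930)) - 1147 = (2235 - 41581/6) - 1147 = -28171/6 - 1147 = -35053/6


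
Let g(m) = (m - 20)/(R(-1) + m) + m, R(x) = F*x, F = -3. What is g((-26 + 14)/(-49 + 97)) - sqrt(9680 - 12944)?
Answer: -335/44 - 8*I*sqrt(51) ≈ -7.6136 - 57.131*I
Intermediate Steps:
R(x) = -3*x
g(m) = m + (-20 + m)/(3 + m) (g(m) = (m - 20)/(-3*(-1) + m) + m = (-20 + m)/(3 + m) + m = m + (-20 + m)/(3 + m))
g((-26 + 14)/(-49 + 97)) - sqrt(9680 - 12944) = (-20 + ((-26 + 14)/(-49 + 97))**2 + 4*((-26 + 14)/(-49 + 97)))/(3 + (-26 + 14)/(-49 + 97)) - sqrt(9680 - 12944) = (-20 + (-12/48)**2 + 4*(-12/48))/(3 - 12/48) - sqrt(-3264) = (-20 + (-12*1/48)**2 + 4*(-12*1/48))/(3 - 12*1/48) - 8*I*sqrt(51) = (-20 + (-1/4)**2 + 4*(-1/4))/(3 - 1/4) - 8*I*sqrt(51) = (-20 + 1/16 - 1)/(11/4) - 8*I*sqrt(51) = (4/11)*(-335/16) - 8*I*sqrt(51) = -335/44 - 8*I*sqrt(51)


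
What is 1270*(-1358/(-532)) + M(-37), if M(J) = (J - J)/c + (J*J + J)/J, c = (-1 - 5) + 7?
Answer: 60911/19 ≈ 3205.8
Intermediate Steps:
c = 1 (c = -6 + 7 = 1)
M(J) = (J + J**2)/J (M(J) = (J - J)/1 + (J*J + J)/J = 0*1 + (J**2 + J)/J = 0 + (J + J**2)/J = (J + J**2)/J)
1270*(-1358/(-532)) + M(-37) = 1270*(-1358/(-532)) + (1 - 37) = 1270*(-1358*(-1/532)) - 36 = 1270*(97/38) - 36 = 61595/19 - 36 = 60911/19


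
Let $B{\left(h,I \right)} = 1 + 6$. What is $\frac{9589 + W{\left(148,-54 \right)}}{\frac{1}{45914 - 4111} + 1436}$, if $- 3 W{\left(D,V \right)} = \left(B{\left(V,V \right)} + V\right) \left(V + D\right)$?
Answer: $\frac{1387232555}{180087327} \approx 7.7031$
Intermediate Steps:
$B{\left(h,I \right)} = 7$
$W{\left(D,V \right)} = - \frac{\left(7 + V\right) \left(D + V\right)}{3}$ ($W{\left(D,V \right)} = - \frac{\left(7 + V\right) \left(V + D\right)}{3} = - \frac{\left(7 + V\right) \left(D + V\right)}{3}$)
$\frac{9589 + W{\left(148,-54 \right)}}{\frac{1}{45914 - 4111} + 1436} = \frac{9589 - \left(\frac{658}{3} - 2664 + 972\right)}{\frac{1}{45914 - 4111} + 1436} = \frac{9589 + \left(- \frac{1036}{3} + 126 - 972 + 2664\right)}{\frac{1}{41803} + 1436} = \frac{9589 + \frac{4418}{3}}{\frac{60029109}{41803}} = \frac{33185}{3} \cdot \frac{41803}{60029109} = \frac{1387232555}{180087327}$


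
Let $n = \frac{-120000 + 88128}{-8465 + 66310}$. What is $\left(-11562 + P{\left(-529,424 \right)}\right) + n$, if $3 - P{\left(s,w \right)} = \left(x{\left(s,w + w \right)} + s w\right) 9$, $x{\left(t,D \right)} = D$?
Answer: $\frac{115659483813}{57845} \approx 1.9995 \cdot 10^{6}$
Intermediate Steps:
$n = - \frac{31872}{57845} \approx -0.55099$
$P{\left(s,w \right)} = 3 - 18 w - 9 s w$ ($P{\left(s,w \right)} = 3 - \left(\left(w + w\right) + s w\right) 9 = 3 - \left(2 w + s w\right) 9 = 3 - \left(18 w + 9 s w\right) = 3 - 18 w - 9 s w$)
$\left(-11562 + P{\left(-529,424 \right)}\right) + n = \left(-11562 - \left(7629 - 2018664\right)\right) - \frac{31872}{57845} = \left(-11562 + \left(3 - 7632 + 2018664\right)\right) - \frac{31872}{57845} = \left(-11562 + 2011035\right) - \frac{31872}{57845} = 1999473 - \frac{31872}{57845} = \frac{115659483813}{57845}$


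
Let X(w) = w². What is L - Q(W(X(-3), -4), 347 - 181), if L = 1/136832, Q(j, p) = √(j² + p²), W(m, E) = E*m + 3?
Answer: 1/136832 - √28645 ≈ -169.25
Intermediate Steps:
W(m, E) = 3 + E*m
L = 1/136832 ≈ 7.3082e-6
L - Q(W(X(-3), -4), 347 - 181) = 1/136832 - √((3 - 4*(-3)²)² + (347 - 181)²) = 1/136832 - √((3 - 4*9)² + 166²) = 1/136832 - √((3 - 36)² + 27556) = 1/136832 - √((-33)² + 27556) = 1/136832 - √(1089 + 27556) = 1/136832 - √28645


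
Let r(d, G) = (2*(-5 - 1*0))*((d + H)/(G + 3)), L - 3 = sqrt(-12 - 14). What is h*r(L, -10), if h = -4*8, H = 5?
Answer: -2560/7 - 320*I*sqrt(26)/7 ≈ -365.71 - 233.1*I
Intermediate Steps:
L = 3 + I*sqrt(26) (L = 3 + sqrt(-12 - 14) = 3 + sqrt(-26) = 3 + I*sqrt(26) ≈ 3.0 + 5.099*I)
h = -32
r(d, G) = -10*(5 + d)/(3 + G) (r(d, G) = (2*(-5 - 1*0))*((d + 5)/(G + 3)) = (2*(-5 + 0))*((5 + d)/(3 + G)) = (2*(-5))*((5 + d)/(3 + G)) = -10*(5 + d)/(3 + G))
h*r(L, -10) = -320*(-5 - (3 + I*sqrt(26)))/(3 - 10) = -320*(-5 + (-3 - I*sqrt(26)))/(-7) = -320*(-1)*(-8 - I*sqrt(26))/7 = -32*(80/7 + 10*I*sqrt(26)/7) = -2560/7 - 320*I*sqrt(26)/7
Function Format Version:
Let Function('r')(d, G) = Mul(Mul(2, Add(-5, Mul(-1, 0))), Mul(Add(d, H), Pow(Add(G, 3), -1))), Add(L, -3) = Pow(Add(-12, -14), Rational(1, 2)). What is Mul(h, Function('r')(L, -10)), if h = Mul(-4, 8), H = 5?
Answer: Add(Rational(-2560, 7), Mul(Rational(-320, 7), I, Pow(26, Rational(1, 2)))) ≈ Add(-365.71, Mul(-233.10, I))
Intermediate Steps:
L = Add(3, Mul(I, Pow(26, Rational(1, 2)))) (L = Add(3, Pow(Add(-12, -14), Rational(1, 2))) = Add(3, Pow(-26, Rational(1, 2))) = Add(3, Mul(I, Pow(26, Rational(1, 2)))) ≈ Add(3.0000, Mul(5.0990, I)))
h = -32
Function('r')(d, G) = Mul(-10, Pow(Add(3, G), -1), Add(5, d)) (Function('r')(d, G) = Mul(Mul(2, Add(-5, Mul(-1, 0))), Mul(Add(d, 5), Pow(Add(G, 3), -1))) = Mul(Mul(2, Add(-5, 0)), Mul(Add(5, d), Pow(Add(3, G), -1))) = Mul(Mul(2, -5), Mul(Pow(Add(3, G), -1), Add(5, d))) = Mul(-10, Mul(Pow(Add(3, G), -1), Add(5, d))) = Mul(-10, Pow(Add(3, G), -1), Add(5, d)))
Mul(h, Function('r')(L, -10)) = Mul(-32, Mul(10, Pow(Add(3, -10), -1), Add(-5, Mul(-1, Add(3, Mul(I, Pow(26, Rational(1, 2)))))))) = Mul(-32, Mul(10, Pow(-7, -1), Add(-5, Add(-3, Mul(-1, I, Pow(26, Rational(1, 2))))))) = Mul(-32, Mul(10, Rational(-1, 7), Add(-8, Mul(-1, I, Pow(26, Rational(1, 2)))))) = Mul(-32, Add(Rational(80, 7), Mul(Rational(10, 7), I, Pow(26, Rational(1, 2))))) = Add(Rational(-2560, 7), Mul(Rational(-320, 7), I, Pow(26, Rational(1, 2))))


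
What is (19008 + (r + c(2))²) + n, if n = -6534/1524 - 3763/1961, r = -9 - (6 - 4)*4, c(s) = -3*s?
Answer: 183550399/9398 ≈ 19531.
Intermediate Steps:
r = -17 (r = -9 - 2*4 = -9 - 1*8 = -9 - 8 = -17)
n = -58327/9398 (n = -6534*1/1524 - 3763*1/1961 = -1089/254 - 71/37 = -58327/9398 ≈ -6.2063)
(19008 + (r + c(2))²) + n = (19008 + (-17 - 3*2)²) - 58327/9398 = (19008 + (-17 - 6)²) - 58327/9398 = (19008 + (-23)²) - 58327/9398 = (19008 + 529) - 58327/9398 = 19537 - 58327/9398 = 183550399/9398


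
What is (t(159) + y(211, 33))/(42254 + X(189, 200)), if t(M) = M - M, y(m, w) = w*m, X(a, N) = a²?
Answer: 6963/77975 ≈ 0.089298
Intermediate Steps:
y(m, w) = m*w
t(M) = 0
(t(159) + y(211, 33))/(42254 + X(189, 200)) = (0 + 211*33)/(42254 + 189²) = (0 + 6963)/(42254 + 35721) = 6963/77975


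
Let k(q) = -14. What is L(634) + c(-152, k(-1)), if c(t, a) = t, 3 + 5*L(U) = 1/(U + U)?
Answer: -967483/6340 ≈ -152.60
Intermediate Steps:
L(U) = -3/5 + 1/(10*U) (L(U) = -3/5 + 1/(5*(U + U)) = -3/5 + 1/(5*((2*U))) = -3/5 + (1/(2*U))/5 = -3/5 + 1/(10*U))
L(634) + c(-152, k(-1)) = (1/10)*(1 - 6*634)/634 - 152 = (1/10)*(1/634)*(1 - 3804) - 152 = (1/10)*(1/634)*(-3803) - 152 = -3803/6340 - 152 = -967483/6340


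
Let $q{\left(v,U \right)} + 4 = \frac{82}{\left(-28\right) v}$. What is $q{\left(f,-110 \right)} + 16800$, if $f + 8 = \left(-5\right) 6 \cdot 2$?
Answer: $\frac{15989833}{952} \approx 16796.0$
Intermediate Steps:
$f = -68$ ($f = -8 + \left(-5\right) 6 \cdot 2 = -8 - 60 = -68$)
$q{\left(v,U \right)} = -4 - \frac{41}{14 v}$ ($q{\left(v,U \right)} = -4 + \frac{82}{\left(-28\right) v} = -4 + 82 \left(- \frac{1}{28 v}\right) = -4 - \frac{41}{14 v}$)
$q{\left(f,-110 \right)} + 16800 = \left(-4 - \frac{41}{14 \left(-68\right)}\right) + 16800 = \left(-4 - - \frac{41}{952}\right) + 16800 = \left(-4 + \frac{41}{952}\right) + 16800 = - \frac{3767}{952} + 16800 = \frac{15989833}{952}$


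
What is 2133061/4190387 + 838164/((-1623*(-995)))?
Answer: 2318959914151/2255664370165 ≈ 1.0281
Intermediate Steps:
2133061/4190387 + 838164/((-1623*(-995))) = 2133061*(1/4190387) + 838164/((-1*(-1614885))) = 2133061/4190387 + 838164/1614885 = 2133061/4190387 + 838164*(1/1614885) = 2133061/4190387 + 279388/538295 = 2318959914151/2255664370165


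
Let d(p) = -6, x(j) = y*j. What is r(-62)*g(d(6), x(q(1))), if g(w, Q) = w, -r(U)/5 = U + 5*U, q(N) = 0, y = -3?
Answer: -11160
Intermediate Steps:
x(j) = -3*j
r(U) = -30*U (r(U) = -5*(U + 5*U) = -30*U)
r(-62)*g(d(6), x(q(1))) = -30*(-62)*(-6) = 1860*(-6) = -11160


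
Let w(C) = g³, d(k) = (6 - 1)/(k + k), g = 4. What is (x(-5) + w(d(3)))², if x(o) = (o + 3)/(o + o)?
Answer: 103041/25 ≈ 4121.6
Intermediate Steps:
d(k) = 5/(2*k) (d(k) = 5/((2*k)) = 5*(1/(2*k)) = 5/(2*k))
w(C) = 64 (w(C) = 4³ = 64)
x(o) = (3 + o)/(2*o) (x(o) = (3 + o)/((2*o)) = (3 + o)*(1/(2*o)) = (3 + o)/(2*o))
(x(-5) + w(d(3)))² = ((½)*(3 - 5)/(-5) + 64)² = ((½)*(-⅕)*(-2) + 64)² = (⅕ + 64)² = (321/5)² = 103041/25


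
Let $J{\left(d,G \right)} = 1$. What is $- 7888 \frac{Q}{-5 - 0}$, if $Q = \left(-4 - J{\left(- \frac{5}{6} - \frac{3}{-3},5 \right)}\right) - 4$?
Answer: $- \frac{70992}{5} \approx -14198.0$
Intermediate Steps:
$Q = -9$ ($Q = \left(-4 - 1\right) - 4 = -5 - 4 = -9$)
$- 7888 \frac{Q}{-5 - 0} = - 7888 \left(- \frac{9}{-5 - 0}\right) = - 7888 \left(- \frac{9}{-5 + 0}\right) = - 7888 \left(- \frac{9}{-5}\right) = - 7888 \left(\left(-9\right) \left(- \frac{1}{5}\right)\right) = \left(-7888\right) \frac{9}{5} = - \frac{70992}{5}$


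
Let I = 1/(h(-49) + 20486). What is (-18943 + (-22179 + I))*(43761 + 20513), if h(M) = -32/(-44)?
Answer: -297813809647249/112677 ≈ -2.6431e+9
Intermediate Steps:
h(M) = 8/11 (h(M) = -32*(-1/44) = 8/11)
I = 11/225354 (I = 1/(8/11 + 20486) = 1/(225354/11) = 11/225354 ≈ 4.8812e-5)
(-18943 + (-22179 + I))*(43761 + 20513) = (-18943 + (-22179 + 11/225354))*(43761 + 20513) = (-18943 - 4998126355/225354)*64274 = -9267007177/225354*64274 = -297813809647249/112677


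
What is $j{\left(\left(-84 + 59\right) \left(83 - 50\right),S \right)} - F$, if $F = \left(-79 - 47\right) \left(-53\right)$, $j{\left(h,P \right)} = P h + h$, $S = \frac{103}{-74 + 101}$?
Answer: $- \frac{95852}{9} \approx -10650.0$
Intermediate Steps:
$S = \frac{103}{27} \approx 3.8148$
$j{\left(h,P \right)} = h + P h$
$F = 6678$ ($F = \left(-126\right) \left(-53\right) = 6678$)
$j{\left(\left(-84 + 59\right) \left(83 - 50\right),S \right)} - F = \left(-84 + 59\right) \left(83 - 50\right) \left(1 + \frac{103}{27}\right) - 6678 = \left(-25\right) 33 \cdot \frac{130}{27} - 6678 = \left(-825\right) \frac{130}{27} - 6678 = - \frac{35750}{9} - 6678 = - \frac{95852}{9}$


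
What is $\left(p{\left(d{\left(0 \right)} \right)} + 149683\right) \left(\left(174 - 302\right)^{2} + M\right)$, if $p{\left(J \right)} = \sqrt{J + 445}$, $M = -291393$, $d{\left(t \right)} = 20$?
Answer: $-41164172147 - 275009 \sqrt{465} \approx -4.117 \cdot 10^{10}$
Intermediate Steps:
$p{\left(J \right)} = \sqrt{445 + J}$
$\left(p{\left(d{\left(0 \right)} \right)} + 149683\right) \left(\left(174 - 302\right)^{2} + M\right) = \left(\sqrt{445 + 20} + 149683\right) \left(\left(174 - 302\right)^{2} - 291393\right) = \left(\sqrt{465} + 149683\right) \left(\left(-128\right)^{2} - 291393\right) = \left(149683 + \sqrt{465}\right) \left(16384 - 291393\right) = \left(149683 + \sqrt{465}\right) \left(-275009\right) = -41164172147 - 275009 \sqrt{465}$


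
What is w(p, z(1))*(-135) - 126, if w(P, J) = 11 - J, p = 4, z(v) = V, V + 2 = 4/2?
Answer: -1611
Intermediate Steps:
V = 0 (V = -2 + 4/2 = -2 + 4*(½) = -2 + 2 = 0)
z(v) = 0
w(p, z(1))*(-135) - 126 = (11 - 1*0)*(-135) - 126 = (11 + 0)*(-135) - 126 = 11*(-135) - 126 = -1485 - 126 = -1611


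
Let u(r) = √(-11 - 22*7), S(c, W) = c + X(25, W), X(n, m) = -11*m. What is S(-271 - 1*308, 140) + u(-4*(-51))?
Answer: -2119 + I*√165 ≈ -2119.0 + 12.845*I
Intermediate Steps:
S(c, W) = c - 11*W
u(r) = I*√165 (u(r) = √(-11 - 154) = √(-165) = I*√165)
S(-271 - 1*308, 140) + u(-4*(-51)) = ((-271 - 1*308) - 11*140) + I*√165 = ((-271 - 308) - 1540) + I*√165 = (-579 - 1540) + I*√165 = -2119 + I*√165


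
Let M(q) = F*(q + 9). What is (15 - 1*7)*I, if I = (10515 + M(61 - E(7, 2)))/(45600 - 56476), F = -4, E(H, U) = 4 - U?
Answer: -20486/2719 ≈ -7.5344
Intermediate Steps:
M(q) = -36 - 4*q (M(q) = -4*(q + 9) = -4*(9 + q) = -36 - 4*q)
I = -10243/10876 (I = (10515 + (-36 - 4*(61 - (4 - 1*2))))/(45600 - 56476) = (10515 + (-36 - 4*(61 - (4 - 2))))/(-10876) = (10515 + (-36 - 4*(61 - 1*2)))*(-1/10876) = (10515 + (-36 - 4*(61 - 2)))*(-1/10876) = (10515 + (-36 - 4*59))*(-1/10876) = (10515 + (-36 - 236))*(-1/10876) = (10515 - 272)*(-1/10876) = 10243*(-1/10876) = -10243/10876 ≈ -0.94180)
(15 - 1*7)*I = (15 - 1*7)*(-10243/10876) = (15 - 7)*(-10243/10876) = 8*(-10243/10876) = -20486/2719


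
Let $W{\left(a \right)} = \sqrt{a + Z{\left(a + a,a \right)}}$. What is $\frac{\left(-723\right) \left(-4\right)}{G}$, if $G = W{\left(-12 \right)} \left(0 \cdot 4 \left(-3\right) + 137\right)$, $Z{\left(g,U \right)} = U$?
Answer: $- \frac{241 i \sqrt{6}}{137} \approx - 4.309 i$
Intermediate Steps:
$W{\left(a \right)} = \sqrt{2} \sqrt{a}$ ($W{\left(a \right)} = \sqrt{a + a} = \sqrt{2 a} = \sqrt{2} \sqrt{a}$)
$G = 274 i \sqrt{6}$ ($G = \sqrt{2} \sqrt{-12} \left(0 \cdot 4 \left(-3\right) + 137\right) = \sqrt{2} \cdot 2 i \sqrt{3} \left(0 \left(-3\right) + 137\right) = 2 i \sqrt{6} \left(0 + 137\right) = 2 i \sqrt{6} \cdot 137 = 274 i \sqrt{6} \approx 671.16 i$)
$\frac{\left(-723\right) \left(-4\right)}{G} = \frac{\left(-723\right) \left(-4\right)}{274 i \sqrt{6}} = 2892 \left(- \frac{i \sqrt{6}}{1644}\right) = - \frac{241 i \sqrt{6}}{137}$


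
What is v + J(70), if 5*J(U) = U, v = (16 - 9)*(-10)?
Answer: -56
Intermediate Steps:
v = -70 (v = 7*(-10) = -70)
J(U) = U/5
v + J(70) = -70 + (1/5)*70 = -70 + 14 = -56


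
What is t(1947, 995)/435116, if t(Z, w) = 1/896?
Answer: 1/389863936 ≈ 2.5650e-9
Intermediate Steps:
t(Z, w) = 1/896
t(1947, 995)/435116 = (1/896)/435116 = (1/896)*(1/435116) = 1/389863936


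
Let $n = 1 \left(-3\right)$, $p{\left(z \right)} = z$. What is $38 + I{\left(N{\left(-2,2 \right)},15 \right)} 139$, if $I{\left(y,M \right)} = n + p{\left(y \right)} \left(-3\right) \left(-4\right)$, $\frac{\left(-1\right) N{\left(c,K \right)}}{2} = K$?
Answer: $-7051$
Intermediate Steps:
$N{\left(c,K \right)} = - 2 K$
$n = -3$
$I{\left(y,M \right)} = -3 + 12 y$ ($I{\left(y,M \right)} = -3 + y \left(-3\right) \left(-4\right) = -3 + - 3 y \left(-4\right) = -3 + 12 y$)
$38 + I{\left(N{\left(-2,2 \right)},15 \right)} 139 = 38 + \left(-3 + 12 \left(\left(-2\right) 2\right)\right) 139 = 38 + \left(-3 + 12 \left(-4\right)\right) 139 = 38 + \left(-3 - 48\right) 139 = 38 - 7089 = -7051$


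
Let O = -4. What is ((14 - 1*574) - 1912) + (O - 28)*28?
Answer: -3368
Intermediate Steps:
((14 - 1*574) - 1912) + (O - 28)*28 = ((14 - 1*574) - 1912) + (-4 - 28)*28 = ((14 - 574) - 1912) - 32*28 = (-560 - 1912) - 896 = -2472 - 896 = -3368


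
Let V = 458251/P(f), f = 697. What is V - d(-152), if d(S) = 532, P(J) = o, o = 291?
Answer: 303439/291 ≈ 1042.7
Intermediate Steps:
P(J) = 291
V = 458251/291 ≈ 1574.7
V - d(-152) = 458251/291 - 1*532 = 458251/291 - 532 = 303439/291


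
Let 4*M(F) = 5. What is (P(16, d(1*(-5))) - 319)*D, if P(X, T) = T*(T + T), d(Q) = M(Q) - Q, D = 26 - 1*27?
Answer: 1927/8 ≈ 240.88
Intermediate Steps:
M(F) = 5/4 (M(F) = (¼)*5 = 5/4)
D = -1 (D = 26 - 27 = -1)
d(Q) = 5/4 - Q
P(X, T) = 2*T² (P(X, T) = T*(2*T) = 2*T²)
(P(16, d(1*(-5))) - 319)*D = (2*(5/4 - (-5))² - 319)*(-1) = (2*(5/4 - 1*(-5))² - 319)*(-1) = (2*(5/4 + 5)² - 319)*(-1) = (2*(25/4)² - 319)*(-1) = (2*(625/16) - 319)*(-1) = (625/8 - 319)*(-1) = -1927/8*(-1) = 1927/8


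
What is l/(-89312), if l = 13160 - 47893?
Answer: 34733/89312 ≈ 0.38890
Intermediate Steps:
l = -34733
l/(-89312) = -34733/(-89312) = -34733*(-1/89312) = 34733/89312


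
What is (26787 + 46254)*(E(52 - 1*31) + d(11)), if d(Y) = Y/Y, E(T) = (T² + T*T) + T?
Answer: 66029064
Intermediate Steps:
E(T) = T + 2*T² (E(T) = (T² + T²) + T = 2*T² + T = T + 2*T²)
d(Y) = 1
(26787 + 46254)*(E(52 - 1*31) + d(11)) = (26787 + 46254)*((52 - 1*31)*(1 + 2*(52 - 1*31)) + 1) = 73041*((52 - 31)*(1 + 2*(52 - 31)) + 1) = 73041*(21*(1 + 2*21) + 1) = 73041*(21*(1 + 42) + 1) = 73041*(21*43 + 1) = 73041*(903 + 1) = 73041*904 = 66029064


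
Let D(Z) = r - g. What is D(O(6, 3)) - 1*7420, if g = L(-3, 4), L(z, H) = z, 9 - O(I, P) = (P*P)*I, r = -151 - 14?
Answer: -7582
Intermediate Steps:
r = -165
O(I, P) = 9 - I*P² (O(I, P) = 9 - P*P*I = 9 - P²*I = 9 - I*P²)
g = -3
D(Z) = -162 (D(Z) = -165 - 1*(-3) = -165 + 3 = -162)
D(O(6, 3)) - 1*7420 = -162 - 1*7420 = -162 - 7420 = -7582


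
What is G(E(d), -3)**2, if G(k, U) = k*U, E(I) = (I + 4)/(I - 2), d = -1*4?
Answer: 0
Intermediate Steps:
d = -4
E(I) = (4 + I)/(-2 + I)
G(k, U) = U*k
G(E(d), -3)**2 = (-3*(4 - 4)/(-2 - 4))**2 = (-3*0/(-6))**2 = (-(-1)*0/2)**2 = (-3*0)**2 = 0**2 = 0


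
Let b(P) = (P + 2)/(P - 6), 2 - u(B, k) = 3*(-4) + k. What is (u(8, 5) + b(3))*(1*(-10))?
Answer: -220/3 ≈ -73.333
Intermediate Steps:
u(B, k) = 14 - k (u(B, k) = 2 - (3*(-4) + k) = 2 - (-12 + k) = 2 + (12 - k) = 14 - k)
b(P) = (2 + P)/(-6 + P)
(u(8, 5) + b(3))*(1*(-10)) = ((14 - 1*5) + (2 + 3)/(-6 + 3))*(1*(-10)) = ((14 - 5) + 5/(-3))*(-10) = (9 - 1/3*5)*(-10) = (9 - 5/3)*(-10) = (22/3)*(-10) = -220/3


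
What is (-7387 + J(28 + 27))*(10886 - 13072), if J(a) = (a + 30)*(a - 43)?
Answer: 13918262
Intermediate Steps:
J(a) = (-43 + a)*(30 + a) (J(a) = (30 + a)*(-43 + a) = (-43 + a)*(30 + a))
(-7387 + J(28 + 27))*(10886 - 13072) = (-7387 + (-1290 + (28 + 27)² - 13*(28 + 27)))*(10886 - 13072) = (-7387 + (-1290 + 55² - 13*55))*(-2186) = (-7387 + (-1290 + 3025 - 715))*(-2186) = (-7387 + 1020)*(-2186) = -6367*(-2186) = 13918262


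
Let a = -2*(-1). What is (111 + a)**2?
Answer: 12769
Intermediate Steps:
a = 2
(111 + a)**2 = (111 + 2)**2 = 113**2 = 12769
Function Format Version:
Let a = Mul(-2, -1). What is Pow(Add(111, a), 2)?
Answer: 12769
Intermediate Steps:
a = 2
Pow(Add(111, a), 2) = Pow(Add(111, 2), 2) = Pow(113, 2) = 12769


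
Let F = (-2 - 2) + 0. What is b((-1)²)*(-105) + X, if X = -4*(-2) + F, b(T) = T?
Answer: -101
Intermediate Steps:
F = -4 (F = -4 + 0 = -4)
X = 4 (X = -4*(-2) - 4 = 8 - 4 = 4)
b((-1)²)*(-105) + X = (-1)²*(-105) + 4 = 1*(-105) + 4 = -105 + 4 = -101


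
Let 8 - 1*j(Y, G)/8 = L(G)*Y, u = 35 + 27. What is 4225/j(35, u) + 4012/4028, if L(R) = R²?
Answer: 1075230193/1083789792 ≈ 0.99210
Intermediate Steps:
u = 62
j(Y, G) = 64 - 8*Y*G² (j(Y, G) = 64 - 8*G²*Y = 64 - 8*Y*G²)
4225/j(35, u) + 4012/4028 = 4225/(64 - 8*35*62²) + 4012/4028 = 4225/(64 - 8*35*3844) + 4012*(1/4028) = 4225/(64 - 1076320) + 1003/1007 = 4225/(-1076256) + 1003/1007 = 4225*(-1/1076256) + 1003/1007 = -4225/1076256 + 1003/1007 = 1075230193/1083789792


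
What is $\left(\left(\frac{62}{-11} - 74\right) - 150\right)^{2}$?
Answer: $\frac{6380676}{121} \approx 52733.0$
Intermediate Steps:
$\left(\left(\frac{62}{-11} - 74\right) - 150\right)^{2} = \left(\left(62 \left(- \frac{1}{11}\right) - 74\right) - 150\right)^{2} = \left(\left(- \frac{62}{11} - 74\right) - 150\right)^{2} = \left(- \frac{876}{11} - 150\right)^{2} = \left(- \frac{2526}{11}\right)^{2} = \frac{6380676}{121}$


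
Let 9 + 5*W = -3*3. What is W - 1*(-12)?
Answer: 42/5 ≈ 8.4000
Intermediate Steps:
W = -18/5 (W = -9/5 + (-3*3)/5 = -9/5 + (1/5)*(-9) = -9/5 - 9/5 = -18/5 ≈ -3.6000)
W - 1*(-12) = -18/5 - 1*(-12) = -18/5 + 12 = 42/5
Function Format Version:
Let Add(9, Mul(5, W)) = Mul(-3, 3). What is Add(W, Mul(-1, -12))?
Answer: Rational(42, 5) ≈ 8.4000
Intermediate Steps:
W = Rational(-18, 5) (W = Add(Rational(-9, 5), Mul(Rational(1, 5), Mul(-3, 3))) = Add(Rational(-9, 5), Mul(Rational(1, 5), -9)) = Add(Rational(-9, 5), Rational(-9, 5)) = Rational(-18, 5) ≈ -3.6000)
Add(W, Mul(-1, -12)) = Add(Rational(-18, 5), Mul(-1, -12)) = Add(Rational(-18, 5), 12) = Rational(42, 5)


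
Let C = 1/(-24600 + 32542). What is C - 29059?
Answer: -230786577/7942 ≈ -29059.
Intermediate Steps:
C = 1/7942 ≈ 0.00012591
C - 29059 = 1/7942 - 29059 = -230786577/7942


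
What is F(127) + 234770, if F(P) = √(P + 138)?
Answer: 234770 + √265 ≈ 2.3479e+5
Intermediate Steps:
F(P) = √(138 + P)
F(127) + 234770 = √(138 + 127) + 234770 = √265 + 234770 = 234770 + √265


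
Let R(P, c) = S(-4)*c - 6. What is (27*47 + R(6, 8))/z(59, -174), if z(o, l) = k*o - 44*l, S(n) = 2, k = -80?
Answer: 1279/2936 ≈ 0.43563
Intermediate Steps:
z(o, l) = -80*o - 44*l
R(P, c) = -6 + 2*c (R(P, c) = 2*c - 6 = -6 + 2*c)
(27*47 + R(6, 8))/z(59, -174) = (27*47 + (-6 + 2*8))/(-80*59 - 44*(-174)) = (1269 + (-6 + 16))/(-4720 + 7656) = (1269 + 10)/2936 = 1279*(1/2936) = 1279/2936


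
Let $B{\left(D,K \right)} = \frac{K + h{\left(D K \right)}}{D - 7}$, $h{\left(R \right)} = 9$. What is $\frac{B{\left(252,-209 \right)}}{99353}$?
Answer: $- \frac{40}{4868297} \approx -8.2164 \cdot 10^{-6}$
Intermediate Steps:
$B{\left(D,K \right)} = \frac{9 + K}{-7 + D}$ ($B{\left(D,K \right)} = \frac{K + 9}{D - 7} = \frac{9 + K}{-7 + D}$)
$\frac{B{\left(252,-209 \right)}}{99353} = \frac{\frac{1}{-7 + 252} \left(9 - 209\right)}{99353} = \frac{1}{245} \left(-200\right) \frac{1}{99353} = \left(- \frac{40}{49}\right) \frac{1}{99353} = - \frac{40}{4868297}$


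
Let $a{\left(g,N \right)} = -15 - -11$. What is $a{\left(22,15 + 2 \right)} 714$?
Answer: $-2856$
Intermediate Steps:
$a{\left(g,N \right)} = -4$ ($a{\left(g,N \right)} = -15 + 11 = -4$)
$a{\left(22,15 + 2 \right)} 714 = \left(-4\right) 714 = -2856$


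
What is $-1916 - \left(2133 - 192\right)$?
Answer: $-3857$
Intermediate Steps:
$-1916 - \left(2133 - 192\right) = -1916 - 1941 = -3857$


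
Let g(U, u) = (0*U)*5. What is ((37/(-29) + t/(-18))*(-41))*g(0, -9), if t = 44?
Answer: 0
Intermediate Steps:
g(U, u) = 0 (g(U, u) = 0*5 = 0)
((37/(-29) + t/(-18))*(-41))*g(0, -9) = ((37/(-29) + 44/(-18))*(-41))*0 = ((37*(-1/29) + 44*(-1/18))*(-41))*0 = ((-37/29 - 22/9)*(-41))*0 = -971/261*(-41)*0 = (39811/261)*0 = 0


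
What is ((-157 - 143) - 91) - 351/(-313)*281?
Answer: -23752/313 ≈ -75.885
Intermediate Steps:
((-157 - 143) - 91) - 351/(-313)*281 = (-300 - 91) - 351*(-1/313)*281 = -391 + (351/313)*281 = -391 + 98631/313 = -23752/313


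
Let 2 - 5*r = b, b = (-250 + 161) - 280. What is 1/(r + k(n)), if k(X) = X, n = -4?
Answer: 5/351 ≈ 0.014245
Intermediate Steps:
b = -369 (b = -89 - 280 = -369)
r = 371/5 (r = ⅖ - ⅕*(-369) = ⅖ + 369/5 = 371/5 ≈ 74.200)
1/(r + k(n)) = 1/(371/5 - 4) = 1/(351/5) = 5/351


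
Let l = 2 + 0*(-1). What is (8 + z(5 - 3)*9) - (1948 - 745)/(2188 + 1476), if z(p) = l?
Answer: 94061/3664 ≈ 25.672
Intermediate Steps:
l = 2 (l = 2 + 0 = 2)
z(p) = 2
(8 + z(5 - 3)*9) - (1948 - 745)/(2188 + 1476) = (8 + 2*9) - (1948 - 745)/(2188 + 1476) = (8 + 18) - 1203/3664 = 26 - 1203/3664 = 94061/3664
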